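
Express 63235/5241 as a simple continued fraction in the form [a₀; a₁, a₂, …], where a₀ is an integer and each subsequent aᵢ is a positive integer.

[12; 15, 3, 1, 1, 2, 1, 13]

63235 = 12·5241 + 343, so a_0 = 12
5241 = 15·343 + 96, so a_1 = 15
343 = 3·96 + 55, so a_2 = 3
96 = 1·55 + 41, so a_3 = 1
55 = 1·41 + 14, so a_4 = 1
41 = 2·14 + 13, so a_5 = 2
14 = 1·13 + 1, so a_6 = 1
13 = 13·1 + 0, so a_7 = 13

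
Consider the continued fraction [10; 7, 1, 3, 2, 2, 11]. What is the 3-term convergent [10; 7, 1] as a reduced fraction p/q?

81/8

Compute successive convergents:
a_0 = 10: 10/1
a_1 = 7: 71/7
a_2 = 1: 81/8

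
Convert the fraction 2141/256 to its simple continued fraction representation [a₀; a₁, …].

2141 = 8·256 + 93, so a_0 = 8
256 = 2·93 + 70, so a_1 = 2
93 = 1·70 + 23, so a_2 = 1
70 = 3·23 + 1, so a_3 = 3
23 = 23·1 + 0, so a_4 = 23

[8; 2, 1, 3, 23]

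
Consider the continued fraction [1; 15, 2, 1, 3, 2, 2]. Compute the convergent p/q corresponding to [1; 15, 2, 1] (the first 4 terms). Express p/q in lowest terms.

Start with 1.
2 + 1/(1/1) = 2 + 1/1 = 3/1
15 + 1/(3/1) = 15 + 1/3 = 46/3
1 + 1/(46/3) = 1 + 3/46 = 49/46

49/46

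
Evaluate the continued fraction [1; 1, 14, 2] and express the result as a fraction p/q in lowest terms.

60/31

Use the convergent recurrence hₖ = aₖ·hₖ₋₁ + hₖ₋₂ (and likewise for the denominators kₖ):
a_0 = 1: 1/1
a_1 = 1: 2/1
a_2 = 14: 29/15
a_3 = 2: 60/31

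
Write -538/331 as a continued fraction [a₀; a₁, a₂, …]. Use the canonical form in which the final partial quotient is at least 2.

[-2; 2, 1, 2, 41]

-538 ÷ 331 → quotient -2, remainder 124
331 ÷ 124 → quotient 2, remainder 83
124 ÷ 83 → quotient 1, remainder 41
83 ÷ 41 → quotient 2, remainder 1
41 ÷ 1 → quotient 41, remainder 0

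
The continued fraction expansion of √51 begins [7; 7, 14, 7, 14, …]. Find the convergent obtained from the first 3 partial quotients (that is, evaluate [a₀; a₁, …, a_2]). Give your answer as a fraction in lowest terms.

Start with 14.
7 + 1/(14/1) = 7 + 1/14 = 99/14
7 + 1/(99/14) = 7 + 14/99 = 707/99

707/99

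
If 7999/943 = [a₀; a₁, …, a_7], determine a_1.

⌊7999/943⌋ = 8, remainder 455
⌊943/455⌋ = 2, remainder 33

2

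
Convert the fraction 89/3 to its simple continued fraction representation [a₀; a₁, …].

[29; 1, 2]

Run the Euclidean algorithm, recording each quotient:
89 = 29·3 + 2, so a_0 = 29
3 = 1·2 + 1, so a_1 = 1
2 = 2·1 + 0, so a_2 = 2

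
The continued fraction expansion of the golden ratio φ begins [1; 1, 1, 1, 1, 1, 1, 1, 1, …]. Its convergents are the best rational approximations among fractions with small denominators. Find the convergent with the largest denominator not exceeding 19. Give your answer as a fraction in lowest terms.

a_0 = 1: 1/1  (≤ bound)
a_1 = 1: 2/1  (≤ bound)
a_2 = 1: 3/2  (≤ bound)
a_3 = 1: 5/3  (≤ bound)
a_4 = 1: 8/5  (≤ bound)
a_5 = 1: 13/8  (≤ bound)
a_6 = 1: 21/13  (≤ bound)
a_7 = 1: 34/21  (> 19, stop)

21/13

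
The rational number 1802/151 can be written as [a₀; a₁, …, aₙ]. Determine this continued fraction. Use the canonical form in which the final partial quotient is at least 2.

[11; 1, 14, 10]

⌊1802/151⌋ = 11, remainder 141
⌊151/141⌋ = 1, remainder 10
⌊141/10⌋ = 14, remainder 1
⌊10/1⌋ = 10, remainder 0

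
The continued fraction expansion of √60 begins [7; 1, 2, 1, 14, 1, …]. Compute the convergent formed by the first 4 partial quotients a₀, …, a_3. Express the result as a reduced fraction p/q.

Build up convergents one term at a time:
a_0 = 7: 7/1
a_1 = 1: 8/1
a_2 = 2: 23/3
a_3 = 1: 31/4

31/4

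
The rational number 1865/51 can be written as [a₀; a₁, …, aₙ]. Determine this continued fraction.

[36; 1, 1, 3, 7]

Repeatedly divide and take the remainder:
1865 ÷ 51 → quotient 36, remainder 29
51 ÷ 29 → quotient 1, remainder 22
29 ÷ 22 → quotient 1, remainder 7
22 ÷ 7 → quotient 3, remainder 1
7 ÷ 1 → quotient 7, remainder 0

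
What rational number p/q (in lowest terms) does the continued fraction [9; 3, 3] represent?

a_0 = 9: 9/1
a_1 = 3: 28/3
a_2 = 3: 93/10

93/10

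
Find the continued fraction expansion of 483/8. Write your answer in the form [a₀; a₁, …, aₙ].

[60; 2, 1, 2]

Run the Euclidean algorithm, recording each quotient:
483 = 60·8 + 3, so a_0 = 60
8 = 2·3 + 2, so a_1 = 2
3 = 1·2 + 1, so a_2 = 1
2 = 2·1 + 0, so a_3 = 2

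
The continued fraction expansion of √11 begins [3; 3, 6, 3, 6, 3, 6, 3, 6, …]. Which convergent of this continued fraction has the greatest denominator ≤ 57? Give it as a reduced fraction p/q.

a_0 = 3: 3/1  (≤ bound)
a_1 = 3: 10/3  (≤ bound)
a_2 = 6: 63/19  (≤ bound)
a_3 = 3: 199/60  (> 57, stop)

63/19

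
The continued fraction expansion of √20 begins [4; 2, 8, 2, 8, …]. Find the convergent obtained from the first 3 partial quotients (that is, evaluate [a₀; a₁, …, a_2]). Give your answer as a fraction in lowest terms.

76/17

Compute successive convergents:
a_0 = 4: 4/1
a_1 = 2: 9/2
a_2 = 8: 76/17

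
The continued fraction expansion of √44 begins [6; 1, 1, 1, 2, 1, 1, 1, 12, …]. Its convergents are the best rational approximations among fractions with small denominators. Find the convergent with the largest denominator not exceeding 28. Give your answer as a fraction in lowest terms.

126/19

List convergents until the denominator exceeds the bound:
a_0 = 6: 6/1  (≤ bound)
a_1 = 1: 7/1  (≤ bound)
a_2 = 1: 13/2  (≤ bound)
a_3 = 1: 20/3  (≤ bound)
a_4 = 2: 53/8  (≤ bound)
a_5 = 1: 73/11  (≤ bound)
a_6 = 1: 126/19  (≤ bound)
a_7 = 1: 199/30  (> 28, stop)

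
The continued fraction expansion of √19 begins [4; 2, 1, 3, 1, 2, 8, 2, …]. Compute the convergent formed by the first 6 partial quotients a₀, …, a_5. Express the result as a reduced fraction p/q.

Build up convergents one term at a time:
a_0 = 4: 4/1
a_1 = 2: 9/2
a_2 = 1: 13/3
a_3 = 3: 48/11
a_4 = 1: 61/14
a_5 = 2: 170/39

170/39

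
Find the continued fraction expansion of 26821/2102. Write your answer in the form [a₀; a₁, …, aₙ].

⌊26821/2102⌋ = 12, remainder 1597
⌊2102/1597⌋ = 1, remainder 505
⌊1597/505⌋ = 3, remainder 82
⌊505/82⌋ = 6, remainder 13
⌊82/13⌋ = 6, remainder 4
⌊13/4⌋ = 3, remainder 1
⌊4/1⌋ = 4, remainder 0

[12; 1, 3, 6, 6, 3, 4]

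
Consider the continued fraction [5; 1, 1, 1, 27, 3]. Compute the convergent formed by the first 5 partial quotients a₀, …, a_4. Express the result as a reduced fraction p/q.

470/83

a_0 = 5: 5/1
a_1 = 1: 6/1
a_2 = 1: 11/2
a_3 = 1: 17/3
a_4 = 27: 470/83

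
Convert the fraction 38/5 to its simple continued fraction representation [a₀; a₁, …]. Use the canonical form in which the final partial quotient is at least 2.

38 = 7·5 + 3, so a_0 = 7
5 = 1·3 + 2, so a_1 = 1
3 = 1·2 + 1, so a_2 = 1
2 = 2·1 + 0, so a_3 = 2

[7; 1, 1, 2]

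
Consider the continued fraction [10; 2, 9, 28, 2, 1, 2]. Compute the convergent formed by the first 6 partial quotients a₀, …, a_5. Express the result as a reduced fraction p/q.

a_0 = 10: 10/1
a_1 = 2: 21/2
a_2 = 9: 199/19
a_3 = 28: 5593/534
a_4 = 2: 11385/1087
a_5 = 1: 16978/1621

16978/1621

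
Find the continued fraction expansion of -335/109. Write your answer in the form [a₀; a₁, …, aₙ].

[-4; 1, 12, 1, 1, 1, 2]

Run the Euclidean algorithm, recording each quotient:
-335 ÷ 109 → quotient -4, remainder 101
109 ÷ 101 → quotient 1, remainder 8
101 ÷ 8 → quotient 12, remainder 5
8 ÷ 5 → quotient 1, remainder 3
5 ÷ 3 → quotient 1, remainder 2
3 ÷ 2 → quotient 1, remainder 1
2 ÷ 1 → quotient 2, remainder 0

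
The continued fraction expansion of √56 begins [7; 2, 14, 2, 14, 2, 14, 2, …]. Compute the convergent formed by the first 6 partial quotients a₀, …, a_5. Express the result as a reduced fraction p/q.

a_0 = 7: 7/1
a_1 = 2: 15/2
a_2 = 14: 217/29
a_3 = 2: 449/60
a_4 = 14: 6503/869
a_5 = 2: 13455/1798

13455/1798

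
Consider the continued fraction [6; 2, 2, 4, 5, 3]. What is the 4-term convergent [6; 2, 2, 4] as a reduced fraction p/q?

141/22

a_0 = 6: 6/1
a_1 = 2: 13/2
a_2 = 2: 32/5
a_3 = 4: 141/22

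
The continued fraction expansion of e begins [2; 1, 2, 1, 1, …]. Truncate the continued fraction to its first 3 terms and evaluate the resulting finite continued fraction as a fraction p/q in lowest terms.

a_0 = 2: 2/1
a_1 = 1: 3/1
a_2 = 2: 8/3

8/3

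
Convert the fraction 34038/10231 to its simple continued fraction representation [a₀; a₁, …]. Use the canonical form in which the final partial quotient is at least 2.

⌊34038/10231⌋ = 3, remainder 3345
⌊10231/3345⌋ = 3, remainder 196
⌊3345/196⌋ = 17, remainder 13
⌊196/13⌋ = 15, remainder 1
⌊13/1⌋ = 13, remainder 0

[3; 3, 17, 15, 13]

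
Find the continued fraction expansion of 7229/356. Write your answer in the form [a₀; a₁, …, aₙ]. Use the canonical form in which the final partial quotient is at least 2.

[20; 3, 3, 1, 3, 7]

Apply division with remainder until the remainder is 0:
7229 ÷ 356 → quotient 20, remainder 109
356 ÷ 109 → quotient 3, remainder 29
109 ÷ 29 → quotient 3, remainder 22
29 ÷ 22 → quotient 1, remainder 7
22 ÷ 7 → quotient 3, remainder 1
7 ÷ 1 → quotient 7, remainder 0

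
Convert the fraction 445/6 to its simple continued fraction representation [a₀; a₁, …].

445 ÷ 6 → quotient 74, remainder 1
6 ÷ 1 → quotient 6, remainder 0

[74; 6]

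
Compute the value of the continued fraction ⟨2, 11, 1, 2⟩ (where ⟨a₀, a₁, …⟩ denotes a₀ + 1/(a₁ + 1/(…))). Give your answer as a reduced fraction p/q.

Build up convergents one term at a time:
a_0 = 2: 2/1
a_1 = 11: 23/11
a_2 = 1: 25/12
a_3 = 2: 73/35

73/35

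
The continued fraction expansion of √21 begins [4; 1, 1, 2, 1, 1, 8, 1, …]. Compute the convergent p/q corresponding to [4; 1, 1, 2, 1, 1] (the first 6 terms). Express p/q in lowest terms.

Collapse the nested fraction from the inside out:
Start with 1.
1 + 1/(1/1) = 1 + 1/1 = 2/1
2 + 1/(2/1) = 2 + 1/2 = 5/2
1 + 1/(5/2) = 1 + 2/5 = 7/5
1 + 1/(7/5) = 1 + 5/7 = 12/7
4 + 1/(12/7) = 4 + 7/12 = 55/12

55/12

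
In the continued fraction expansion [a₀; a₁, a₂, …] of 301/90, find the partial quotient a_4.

3

⌊301/90⌋ = 3, remainder 31
⌊90/31⌋ = 2, remainder 28
⌊31/28⌋ = 1, remainder 3
⌊28/3⌋ = 9, remainder 1
⌊3/1⌋ = 3, remainder 0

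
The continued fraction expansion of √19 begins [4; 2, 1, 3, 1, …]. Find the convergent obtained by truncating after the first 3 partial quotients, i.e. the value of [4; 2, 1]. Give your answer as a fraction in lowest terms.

13/3

Work from the innermost term outward:
Start with 1.
2 + 1/(1/1) = 2 + 1/1 = 3/1
4 + 1/(3/1) = 4 + 1/3 = 13/3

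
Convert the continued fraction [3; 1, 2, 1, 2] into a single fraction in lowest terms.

41/11

Compute successive convergents:
a_0 = 3: 3/1
a_1 = 1: 4/1
a_2 = 2: 11/3
a_3 = 1: 15/4
a_4 = 2: 41/11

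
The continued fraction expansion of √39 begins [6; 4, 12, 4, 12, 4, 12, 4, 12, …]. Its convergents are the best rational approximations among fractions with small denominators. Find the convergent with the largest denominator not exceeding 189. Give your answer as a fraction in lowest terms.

306/49

a_0 = 6: 6/1  (≤ bound)
a_1 = 4: 25/4  (≤ bound)
a_2 = 12: 306/49  (≤ bound)
a_3 = 4: 1249/200  (> 189, stop)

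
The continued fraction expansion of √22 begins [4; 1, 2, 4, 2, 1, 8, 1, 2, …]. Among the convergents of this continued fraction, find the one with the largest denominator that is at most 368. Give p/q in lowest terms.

List convergents until the denominator exceeds the bound:
a_0 = 4: 4/1  (≤ bound)
a_1 = 1: 5/1  (≤ bound)
a_2 = 2: 14/3  (≤ bound)
a_3 = 4: 61/13  (≤ bound)
a_4 = 2: 136/29  (≤ bound)
a_5 = 1: 197/42  (≤ bound)
a_6 = 8: 1712/365  (≤ bound)
a_7 = 1: 1909/407  (> 368, stop)

1712/365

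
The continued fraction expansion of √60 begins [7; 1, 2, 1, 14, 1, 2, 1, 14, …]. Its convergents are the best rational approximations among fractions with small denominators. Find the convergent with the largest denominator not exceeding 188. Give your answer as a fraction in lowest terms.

List convergents until the denominator exceeds the bound:
a_0 = 7: 7/1  (≤ bound)
a_1 = 1: 8/1  (≤ bound)
a_2 = 2: 23/3  (≤ bound)
a_3 = 1: 31/4  (≤ bound)
a_4 = 14: 457/59  (≤ bound)
a_5 = 1: 488/63  (≤ bound)
a_6 = 2: 1433/185  (≤ bound)
a_7 = 1: 1921/248  (> 188, stop)

1433/185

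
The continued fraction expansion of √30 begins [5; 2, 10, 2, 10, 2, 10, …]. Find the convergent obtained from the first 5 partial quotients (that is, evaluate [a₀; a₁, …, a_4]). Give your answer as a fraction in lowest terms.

Start with 10.
2 + 1/(10/1) = 2 + 1/10 = 21/10
10 + 1/(21/10) = 10 + 10/21 = 220/21
2 + 1/(220/21) = 2 + 21/220 = 461/220
5 + 1/(461/220) = 5 + 220/461 = 2525/461

2525/461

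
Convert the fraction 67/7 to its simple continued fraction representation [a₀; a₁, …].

[9; 1, 1, 3]

Repeatedly divide and take the remainder:
⌊67/7⌋ = 9, remainder 4
⌊7/4⌋ = 1, remainder 3
⌊4/3⌋ = 1, remainder 1
⌊3/1⌋ = 3, remainder 0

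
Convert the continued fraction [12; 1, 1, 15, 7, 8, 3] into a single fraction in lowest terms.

a_0 = 12: 12/1
a_1 = 1: 13/1
a_2 = 1: 25/2
a_3 = 15: 388/31
a_4 = 7: 2741/219
a_5 = 8: 22316/1783
a_6 = 3: 69689/5568

69689/5568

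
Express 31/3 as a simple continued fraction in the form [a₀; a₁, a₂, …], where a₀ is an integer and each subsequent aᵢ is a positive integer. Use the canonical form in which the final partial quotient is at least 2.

[10; 3]

⌊31/3⌋ = 10, remainder 1
⌊3/1⌋ = 3, remainder 0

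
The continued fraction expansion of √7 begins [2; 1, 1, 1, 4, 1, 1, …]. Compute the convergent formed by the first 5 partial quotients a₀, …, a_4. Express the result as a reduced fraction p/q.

37/14

Start with 4.
1 + 1/(4/1) = 1 + 1/4 = 5/4
1 + 1/(5/4) = 1 + 4/5 = 9/5
1 + 1/(9/5) = 1 + 5/9 = 14/9
2 + 1/(14/9) = 2 + 9/14 = 37/14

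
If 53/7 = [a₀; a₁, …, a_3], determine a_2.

53 = 7·7 + 4, so a_0 = 7
7 = 1·4 + 3, so a_1 = 1
4 = 1·3 + 1, so a_2 = 1

1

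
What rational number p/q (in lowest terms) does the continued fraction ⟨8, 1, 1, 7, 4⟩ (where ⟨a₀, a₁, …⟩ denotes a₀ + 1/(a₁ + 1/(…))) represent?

Start with 4.
7 + 1/(4/1) = 7 + 1/4 = 29/4
1 + 1/(29/4) = 1 + 4/29 = 33/29
1 + 1/(33/29) = 1 + 29/33 = 62/33
8 + 1/(62/33) = 8 + 33/62 = 529/62

529/62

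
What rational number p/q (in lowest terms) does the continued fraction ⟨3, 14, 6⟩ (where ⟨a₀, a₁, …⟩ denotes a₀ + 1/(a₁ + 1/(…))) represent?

Compute successive convergents:
a_0 = 3: 3/1
a_1 = 14: 43/14
a_2 = 6: 261/85

261/85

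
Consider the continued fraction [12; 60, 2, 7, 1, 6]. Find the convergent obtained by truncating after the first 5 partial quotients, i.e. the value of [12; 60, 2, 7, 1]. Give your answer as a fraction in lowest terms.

12353/1028

Start with 1.
7 + 1/(1/1) = 7 + 1/1 = 8/1
2 + 1/(8/1) = 2 + 1/8 = 17/8
60 + 1/(17/8) = 60 + 8/17 = 1028/17
12 + 1/(1028/17) = 12 + 17/1028 = 12353/1028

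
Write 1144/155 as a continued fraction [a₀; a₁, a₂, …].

1144 ÷ 155 → quotient 7, remainder 59
155 ÷ 59 → quotient 2, remainder 37
59 ÷ 37 → quotient 1, remainder 22
37 ÷ 22 → quotient 1, remainder 15
22 ÷ 15 → quotient 1, remainder 7
15 ÷ 7 → quotient 2, remainder 1
7 ÷ 1 → quotient 7, remainder 0

[7; 2, 1, 1, 1, 2, 7]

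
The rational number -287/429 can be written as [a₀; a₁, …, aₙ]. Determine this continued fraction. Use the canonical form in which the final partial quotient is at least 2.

[-1; 3, 47, 3]

Apply division with remainder until the remainder is 0:
-287 ÷ 429 → quotient -1, remainder 142
429 ÷ 142 → quotient 3, remainder 3
142 ÷ 3 → quotient 47, remainder 1
3 ÷ 1 → quotient 3, remainder 0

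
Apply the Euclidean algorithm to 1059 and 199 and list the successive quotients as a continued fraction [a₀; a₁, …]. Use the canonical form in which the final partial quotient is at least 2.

⌊1059/199⌋ = 5, remainder 64
⌊199/64⌋ = 3, remainder 7
⌊64/7⌋ = 9, remainder 1
⌊7/1⌋ = 7, remainder 0

[5; 3, 9, 7]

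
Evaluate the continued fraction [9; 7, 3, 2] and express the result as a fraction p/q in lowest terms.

Start with 2.
3 + 1/(2/1) = 3 + 1/2 = 7/2
7 + 1/(7/2) = 7 + 2/7 = 51/7
9 + 1/(51/7) = 9 + 7/51 = 466/51

466/51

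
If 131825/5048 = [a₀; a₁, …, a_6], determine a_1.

8

Repeatedly divide and take the remainder:
131825 ÷ 5048 → quotient 26, remainder 577
5048 ÷ 577 → quotient 8, remainder 432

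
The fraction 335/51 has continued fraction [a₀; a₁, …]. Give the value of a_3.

335 ÷ 51 → quotient 6, remainder 29
51 ÷ 29 → quotient 1, remainder 22
29 ÷ 22 → quotient 1, remainder 7
22 ÷ 7 → quotient 3, remainder 1

3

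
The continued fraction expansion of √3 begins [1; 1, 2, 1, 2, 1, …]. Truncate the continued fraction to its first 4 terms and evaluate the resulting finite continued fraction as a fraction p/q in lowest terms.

7/4

Work from the innermost term outward:
Start with 1.
2 + 1/(1/1) = 2 + 1/1 = 3/1
1 + 1/(3/1) = 1 + 1/3 = 4/3
1 + 1/(4/3) = 1 + 3/4 = 7/4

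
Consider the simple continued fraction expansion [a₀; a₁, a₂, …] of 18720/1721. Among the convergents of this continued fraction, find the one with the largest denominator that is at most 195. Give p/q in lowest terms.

a_0 = 10: 10/1  (≤ bound)
a_1 = 1: 11/1  (≤ bound)
a_2 = 7: 87/8  (≤ bound)
a_3 = 6: 533/49  (≤ bound)
a_4 = 2: 1153/106  (≤ bound)
a_5 = 1: 1686/155  (≤ bound)
a_6 = 1: 2839/261  (> 195, stop)

1686/155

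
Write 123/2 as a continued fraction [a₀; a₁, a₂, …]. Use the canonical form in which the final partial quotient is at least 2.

[61; 2]

123 ÷ 2 → quotient 61, remainder 1
2 ÷ 1 → quotient 2, remainder 0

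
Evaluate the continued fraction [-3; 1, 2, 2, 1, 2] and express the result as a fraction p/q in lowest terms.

-62/27

a_0 = -3: -3/1
a_1 = 1: -2/1
a_2 = 2: -7/3
a_3 = 2: -16/7
a_4 = 1: -23/10
a_5 = 2: -62/27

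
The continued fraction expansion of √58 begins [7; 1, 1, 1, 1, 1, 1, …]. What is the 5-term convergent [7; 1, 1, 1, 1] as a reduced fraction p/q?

38/5

Compute successive convergents:
a_0 = 7: 7/1
a_1 = 1: 8/1
a_2 = 1: 15/2
a_3 = 1: 23/3
a_4 = 1: 38/5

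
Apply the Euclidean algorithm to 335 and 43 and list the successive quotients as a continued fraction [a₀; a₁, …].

335 ÷ 43 → quotient 7, remainder 34
43 ÷ 34 → quotient 1, remainder 9
34 ÷ 9 → quotient 3, remainder 7
9 ÷ 7 → quotient 1, remainder 2
7 ÷ 2 → quotient 3, remainder 1
2 ÷ 1 → quotient 2, remainder 0

[7; 1, 3, 1, 3, 2]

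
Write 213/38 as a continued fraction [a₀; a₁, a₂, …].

⌊213/38⌋ = 5, remainder 23
⌊38/23⌋ = 1, remainder 15
⌊23/15⌋ = 1, remainder 8
⌊15/8⌋ = 1, remainder 7
⌊8/7⌋ = 1, remainder 1
⌊7/1⌋ = 7, remainder 0

[5; 1, 1, 1, 1, 7]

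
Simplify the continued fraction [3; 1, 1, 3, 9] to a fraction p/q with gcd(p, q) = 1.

232/65

a_0 = 3: 3/1
a_1 = 1: 4/1
a_2 = 1: 7/2
a_3 = 3: 25/7
a_4 = 9: 232/65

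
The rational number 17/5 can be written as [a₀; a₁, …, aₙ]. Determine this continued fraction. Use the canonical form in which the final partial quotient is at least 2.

[3; 2, 2]

Repeatedly divide and take the remainder:
⌊17/5⌋ = 3, remainder 2
⌊5/2⌋ = 2, remainder 1
⌊2/1⌋ = 2, remainder 0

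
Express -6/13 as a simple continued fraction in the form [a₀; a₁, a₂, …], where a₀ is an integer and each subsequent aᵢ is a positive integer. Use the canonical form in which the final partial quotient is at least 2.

-6 ÷ 13 → quotient -1, remainder 7
13 ÷ 7 → quotient 1, remainder 6
7 ÷ 6 → quotient 1, remainder 1
6 ÷ 1 → quotient 6, remainder 0

[-1; 1, 1, 6]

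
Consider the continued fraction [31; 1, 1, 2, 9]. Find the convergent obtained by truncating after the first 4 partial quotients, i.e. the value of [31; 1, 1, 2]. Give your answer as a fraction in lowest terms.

Starting at the tail and folding back:
Start with 2.
1 + 1/(2/1) = 1 + 1/2 = 3/2
1 + 1/(3/2) = 1 + 2/3 = 5/3
31 + 1/(5/3) = 31 + 3/5 = 158/5

158/5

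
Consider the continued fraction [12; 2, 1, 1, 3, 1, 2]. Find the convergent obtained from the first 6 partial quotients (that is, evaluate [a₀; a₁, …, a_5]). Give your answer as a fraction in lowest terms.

285/23

Start with 1.
3 + 1/(1/1) = 3 + 1/1 = 4/1
1 + 1/(4/1) = 1 + 1/4 = 5/4
1 + 1/(5/4) = 1 + 4/5 = 9/5
2 + 1/(9/5) = 2 + 5/9 = 23/9
12 + 1/(23/9) = 12 + 9/23 = 285/23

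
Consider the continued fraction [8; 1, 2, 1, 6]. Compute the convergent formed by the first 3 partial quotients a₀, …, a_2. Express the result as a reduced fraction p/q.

26/3

Collapse the nested fraction from the inside out:
Start with 2.
1 + 1/(2/1) = 1 + 1/2 = 3/2
8 + 1/(3/2) = 8 + 2/3 = 26/3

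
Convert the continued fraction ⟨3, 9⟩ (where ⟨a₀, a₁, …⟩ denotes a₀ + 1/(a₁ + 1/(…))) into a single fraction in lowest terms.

28/9

Build up convergents one term at a time:
a_0 = 3: 3/1
a_1 = 9: 28/9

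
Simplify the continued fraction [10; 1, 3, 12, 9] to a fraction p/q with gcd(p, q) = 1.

Start with 9.
12 + 1/(9/1) = 12 + 1/9 = 109/9
3 + 1/(109/9) = 3 + 9/109 = 336/109
1 + 1/(336/109) = 1 + 109/336 = 445/336
10 + 1/(445/336) = 10 + 336/445 = 4786/445

4786/445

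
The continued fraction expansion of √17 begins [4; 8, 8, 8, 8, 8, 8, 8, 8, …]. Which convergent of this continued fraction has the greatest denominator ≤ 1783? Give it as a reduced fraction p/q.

2177/528

a_0 = 4: 4/1  (≤ bound)
a_1 = 8: 33/8  (≤ bound)
a_2 = 8: 268/65  (≤ bound)
a_3 = 8: 2177/528  (≤ bound)
a_4 = 8: 17684/4289  (> 1783, stop)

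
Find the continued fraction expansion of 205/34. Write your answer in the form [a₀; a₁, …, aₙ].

[6; 34]

Apply division with remainder until the remainder is 0:
⌊205/34⌋ = 6, remainder 1
⌊34/1⌋ = 34, remainder 0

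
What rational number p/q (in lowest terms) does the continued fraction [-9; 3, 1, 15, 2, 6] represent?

-7373/843

Start with 6.
2 + 1/(6/1) = 2 + 1/6 = 13/6
15 + 1/(13/6) = 15 + 6/13 = 201/13
1 + 1/(201/13) = 1 + 13/201 = 214/201
3 + 1/(214/201) = 3 + 201/214 = 843/214
-9 + 1/(843/214) = -9 + 214/843 = -7373/843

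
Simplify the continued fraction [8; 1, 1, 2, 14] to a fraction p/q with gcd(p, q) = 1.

619/72

Compute successive convergents:
a_0 = 8: 8/1
a_1 = 1: 9/1
a_2 = 1: 17/2
a_3 = 2: 43/5
a_4 = 14: 619/72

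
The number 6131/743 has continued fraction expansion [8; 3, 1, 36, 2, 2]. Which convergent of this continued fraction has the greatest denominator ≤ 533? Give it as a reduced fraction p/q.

2459/298

a_0 = 8: 8/1  (≤ bound)
a_1 = 3: 25/3  (≤ bound)
a_2 = 1: 33/4  (≤ bound)
a_3 = 36: 1213/147  (≤ bound)
a_4 = 2: 2459/298  (≤ bound)
a_5 = 2: 6131/743  (> 533, stop)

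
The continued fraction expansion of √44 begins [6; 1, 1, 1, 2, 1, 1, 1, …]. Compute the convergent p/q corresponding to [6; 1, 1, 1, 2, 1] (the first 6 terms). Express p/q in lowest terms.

Start with 1.
2 + 1/(1/1) = 2 + 1/1 = 3/1
1 + 1/(3/1) = 1 + 1/3 = 4/3
1 + 1/(4/3) = 1 + 3/4 = 7/4
1 + 1/(7/4) = 1 + 4/7 = 11/7
6 + 1/(11/7) = 6 + 7/11 = 73/11

73/11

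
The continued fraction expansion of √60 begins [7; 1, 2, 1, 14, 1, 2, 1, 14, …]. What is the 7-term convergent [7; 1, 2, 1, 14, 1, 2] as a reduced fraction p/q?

1433/185

a_0 = 7: 7/1
a_1 = 1: 8/1
a_2 = 2: 23/3
a_3 = 1: 31/4
a_4 = 14: 457/59
a_5 = 1: 488/63
a_6 = 2: 1433/185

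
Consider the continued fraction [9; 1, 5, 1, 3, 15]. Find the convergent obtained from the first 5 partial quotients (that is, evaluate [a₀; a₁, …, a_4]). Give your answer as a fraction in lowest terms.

266/27

a_0 = 9: 9/1
a_1 = 1: 10/1
a_2 = 5: 59/6
a_3 = 1: 69/7
a_4 = 3: 266/27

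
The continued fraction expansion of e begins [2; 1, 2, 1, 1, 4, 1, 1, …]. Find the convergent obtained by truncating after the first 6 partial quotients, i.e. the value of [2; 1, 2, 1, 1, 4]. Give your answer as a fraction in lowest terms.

Start with 4.
1 + 1/(4/1) = 1 + 1/4 = 5/4
1 + 1/(5/4) = 1 + 4/5 = 9/5
2 + 1/(9/5) = 2 + 5/9 = 23/9
1 + 1/(23/9) = 1 + 9/23 = 32/23
2 + 1/(32/23) = 2 + 23/32 = 87/32

87/32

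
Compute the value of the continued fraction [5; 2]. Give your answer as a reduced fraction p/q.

Start with 2.
5 + 1/(2/1) = 5 + 1/2 = 11/2

11/2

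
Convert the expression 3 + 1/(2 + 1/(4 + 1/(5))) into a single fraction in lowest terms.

162/47

a_0 = 3: 3/1
a_1 = 2: 7/2
a_2 = 4: 31/9
a_3 = 5: 162/47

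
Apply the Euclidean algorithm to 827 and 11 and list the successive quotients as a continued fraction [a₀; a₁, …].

⌊827/11⌋ = 75, remainder 2
⌊11/2⌋ = 5, remainder 1
⌊2/1⌋ = 2, remainder 0

[75; 5, 2]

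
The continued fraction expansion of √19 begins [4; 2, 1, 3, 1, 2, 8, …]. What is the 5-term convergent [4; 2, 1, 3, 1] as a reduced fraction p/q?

Start with 1.
3 + 1/(1/1) = 3 + 1/1 = 4/1
1 + 1/(4/1) = 1 + 1/4 = 5/4
2 + 1/(5/4) = 2 + 4/5 = 14/5
4 + 1/(14/5) = 4 + 5/14 = 61/14

61/14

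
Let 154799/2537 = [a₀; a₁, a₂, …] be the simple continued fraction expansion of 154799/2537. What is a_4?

8

Run the Euclidean algorithm, recording each quotient:
154799 ÷ 2537 → quotient 61, remainder 42
2537 ÷ 42 → quotient 60, remainder 17
42 ÷ 17 → quotient 2, remainder 8
17 ÷ 8 → quotient 2, remainder 1
8 ÷ 1 → quotient 8, remainder 0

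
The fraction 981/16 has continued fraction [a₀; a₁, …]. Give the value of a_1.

981 ÷ 16 → quotient 61, remainder 5
16 ÷ 5 → quotient 3, remainder 1

3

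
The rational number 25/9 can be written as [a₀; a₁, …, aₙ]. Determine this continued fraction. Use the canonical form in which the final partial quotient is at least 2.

[2; 1, 3, 2]

Apply division with remainder until the remainder is 0:
25 ÷ 9 → quotient 2, remainder 7
9 ÷ 7 → quotient 1, remainder 2
7 ÷ 2 → quotient 3, remainder 1
2 ÷ 1 → quotient 2, remainder 0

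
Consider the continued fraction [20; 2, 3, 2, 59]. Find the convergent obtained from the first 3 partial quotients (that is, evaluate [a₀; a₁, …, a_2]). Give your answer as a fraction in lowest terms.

a_0 = 20: 20/1
a_1 = 2: 41/2
a_2 = 3: 143/7

143/7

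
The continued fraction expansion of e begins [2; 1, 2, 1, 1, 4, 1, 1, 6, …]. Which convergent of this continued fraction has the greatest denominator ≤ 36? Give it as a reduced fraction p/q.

87/32

a_0 = 2: 2/1  (≤ bound)
a_1 = 1: 3/1  (≤ bound)
a_2 = 2: 8/3  (≤ bound)
a_3 = 1: 11/4  (≤ bound)
a_4 = 1: 19/7  (≤ bound)
a_5 = 4: 87/32  (≤ bound)
a_6 = 1: 106/39  (> 36, stop)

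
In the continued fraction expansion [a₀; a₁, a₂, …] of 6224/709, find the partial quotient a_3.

Apply division with remainder until the remainder is 0:
6224 = 8·709 + 552, so a_0 = 8
709 = 1·552 + 157, so a_1 = 1
552 = 3·157 + 81, so a_2 = 3
157 = 1·81 + 76, so a_3 = 1

1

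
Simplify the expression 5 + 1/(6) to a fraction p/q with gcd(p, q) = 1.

31/6

a_0 = 5: 5/1
a_1 = 6: 31/6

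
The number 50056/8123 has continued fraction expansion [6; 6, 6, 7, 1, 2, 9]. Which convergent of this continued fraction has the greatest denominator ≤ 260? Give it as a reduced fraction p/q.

228/37

List convergents until the denominator exceeds the bound:
a_0 = 6: 6/1  (≤ bound)
a_1 = 6: 37/6  (≤ bound)
a_2 = 6: 228/37  (≤ bound)
a_3 = 7: 1633/265  (> 260, stop)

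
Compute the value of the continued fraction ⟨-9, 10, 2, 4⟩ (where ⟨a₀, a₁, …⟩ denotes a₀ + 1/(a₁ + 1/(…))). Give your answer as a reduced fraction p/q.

-837/94

a_0 = -9: -9/1
a_1 = 10: -89/10
a_2 = 2: -187/21
a_3 = 4: -837/94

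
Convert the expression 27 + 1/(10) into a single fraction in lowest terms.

Build up convergents one term at a time:
a_0 = 27: 27/1
a_1 = 10: 271/10

271/10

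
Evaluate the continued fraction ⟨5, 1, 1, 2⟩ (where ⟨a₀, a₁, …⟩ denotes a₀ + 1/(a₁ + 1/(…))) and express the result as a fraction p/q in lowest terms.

Starting at the tail and folding back:
Start with 2.
1 + 1/(2/1) = 1 + 1/2 = 3/2
1 + 1/(3/2) = 1 + 2/3 = 5/3
5 + 1/(5/3) = 5 + 3/5 = 28/5

28/5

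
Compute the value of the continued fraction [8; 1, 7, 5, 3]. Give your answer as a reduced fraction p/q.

1163/131

Start with 3.
5 + 1/(3/1) = 5 + 1/3 = 16/3
7 + 1/(16/3) = 7 + 3/16 = 115/16
1 + 1/(115/16) = 1 + 16/115 = 131/115
8 + 1/(131/115) = 8 + 115/131 = 1163/131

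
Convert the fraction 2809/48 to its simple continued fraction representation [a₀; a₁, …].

[58; 1, 1, 11, 2]

2809 ÷ 48 → quotient 58, remainder 25
48 ÷ 25 → quotient 1, remainder 23
25 ÷ 23 → quotient 1, remainder 2
23 ÷ 2 → quotient 11, remainder 1
2 ÷ 1 → quotient 2, remainder 0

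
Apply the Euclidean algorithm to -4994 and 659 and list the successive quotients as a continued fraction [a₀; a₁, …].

[-8; 2, 2, 1, 2, 3, 10]

-4994 ÷ 659 → quotient -8, remainder 278
659 ÷ 278 → quotient 2, remainder 103
278 ÷ 103 → quotient 2, remainder 72
103 ÷ 72 → quotient 1, remainder 31
72 ÷ 31 → quotient 2, remainder 10
31 ÷ 10 → quotient 3, remainder 1
10 ÷ 1 → quotient 10, remainder 0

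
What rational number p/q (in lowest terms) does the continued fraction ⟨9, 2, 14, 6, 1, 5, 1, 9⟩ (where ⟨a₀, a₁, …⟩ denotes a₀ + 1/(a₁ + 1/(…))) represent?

131386/13855

Start with 9.
1 + 1/(9/1) = 1 + 1/9 = 10/9
5 + 1/(10/9) = 5 + 9/10 = 59/10
1 + 1/(59/10) = 1 + 10/59 = 69/59
6 + 1/(69/59) = 6 + 59/69 = 473/69
14 + 1/(473/69) = 14 + 69/473 = 6691/473
2 + 1/(6691/473) = 2 + 473/6691 = 13855/6691
9 + 1/(13855/6691) = 9 + 6691/13855 = 131386/13855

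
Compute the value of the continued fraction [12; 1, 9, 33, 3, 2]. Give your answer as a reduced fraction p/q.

30148/2337

a_0 = 12: 12/1
a_1 = 1: 13/1
a_2 = 9: 129/10
a_3 = 33: 4270/331
a_4 = 3: 12939/1003
a_5 = 2: 30148/2337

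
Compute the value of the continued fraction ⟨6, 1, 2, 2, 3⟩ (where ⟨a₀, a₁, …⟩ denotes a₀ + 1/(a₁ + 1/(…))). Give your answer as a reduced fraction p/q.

Use the convergent recurrence hₖ = aₖ·hₖ₋₁ + hₖ₋₂ (and likewise for the denominators kₖ):
a_0 = 6: 6/1
a_1 = 1: 7/1
a_2 = 2: 20/3
a_3 = 2: 47/7
a_4 = 3: 161/24

161/24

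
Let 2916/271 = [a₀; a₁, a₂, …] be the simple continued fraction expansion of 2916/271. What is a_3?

Run the Euclidean algorithm, recording each quotient:
2916 = 10·271 + 206, so a_0 = 10
271 = 1·206 + 65, so a_1 = 1
206 = 3·65 + 11, so a_2 = 3
65 = 5·11 + 10, so a_3 = 5

5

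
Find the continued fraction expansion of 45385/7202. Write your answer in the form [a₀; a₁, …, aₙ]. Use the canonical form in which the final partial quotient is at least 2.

⌊45385/7202⌋ = 6, remainder 2173
⌊7202/2173⌋ = 3, remainder 683
⌊2173/683⌋ = 3, remainder 124
⌊683/124⌋ = 5, remainder 63
⌊124/63⌋ = 1, remainder 61
⌊63/61⌋ = 1, remainder 2
⌊61/2⌋ = 30, remainder 1
⌊2/1⌋ = 2, remainder 0

[6; 3, 3, 5, 1, 1, 30, 2]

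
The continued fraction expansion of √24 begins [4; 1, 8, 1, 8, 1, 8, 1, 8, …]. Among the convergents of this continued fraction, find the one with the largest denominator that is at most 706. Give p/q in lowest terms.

a_0 = 4: 4/1  (≤ bound)
a_1 = 1: 5/1  (≤ bound)
a_2 = 8: 44/9  (≤ bound)
a_3 = 1: 49/10  (≤ bound)
a_4 = 8: 436/89  (≤ bound)
a_5 = 1: 485/99  (≤ bound)
a_6 = 8: 4316/881  (> 706, stop)

485/99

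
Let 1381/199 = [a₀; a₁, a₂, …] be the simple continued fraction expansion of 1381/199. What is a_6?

Repeatedly divide and take the remainder:
1381 ÷ 199 → quotient 6, remainder 187
199 ÷ 187 → quotient 1, remainder 12
187 ÷ 12 → quotient 15, remainder 7
12 ÷ 7 → quotient 1, remainder 5
7 ÷ 5 → quotient 1, remainder 2
5 ÷ 2 → quotient 2, remainder 1
2 ÷ 1 → quotient 2, remainder 0

2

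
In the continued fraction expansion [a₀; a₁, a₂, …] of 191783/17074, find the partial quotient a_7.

Apply division with remainder until the remainder is 0:
191783 ÷ 17074 → quotient 11, remainder 3969
17074 ÷ 3969 → quotient 4, remainder 1198
3969 ÷ 1198 → quotient 3, remainder 375
1198 ÷ 375 → quotient 3, remainder 73
375 ÷ 73 → quotient 5, remainder 10
73 ÷ 10 → quotient 7, remainder 3
10 ÷ 3 → quotient 3, remainder 1
3 ÷ 1 → quotient 3, remainder 0

3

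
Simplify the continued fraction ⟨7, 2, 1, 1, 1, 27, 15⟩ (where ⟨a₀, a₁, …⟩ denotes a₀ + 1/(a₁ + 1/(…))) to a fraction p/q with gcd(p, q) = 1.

24509/3323

Compute successive convergents:
a_0 = 7: 7/1
a_1 = 2: 15/2
a_2 = 1: 22/3
a_3 = 1: 37/5
a_4 = 1: 59/8
a_5 = 27: 1630/221
a_6 = 15: 24509/3323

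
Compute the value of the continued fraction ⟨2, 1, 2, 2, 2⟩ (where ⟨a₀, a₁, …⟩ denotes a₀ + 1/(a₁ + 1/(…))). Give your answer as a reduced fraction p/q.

a_0 = 2: 2/1
a_1 = 1: 3/1
a_2 = 2: 8/3
a_3 = 2: 19/7
a_4 = 2: 46/17

46/17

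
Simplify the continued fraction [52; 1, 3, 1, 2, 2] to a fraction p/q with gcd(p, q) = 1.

1742/33

Start with 2.
2 + 1/(2/1) = 2 + 1/2 = 5/2
1 + 1/(5/2) = 1 + 2/5 = 7/5
3 + 1/(7/5) = 3 + 5/7 = 26/7
1 + 1/(26/7) = 1 + 7/26 = 33/26
52 + 1/(33/26) = 52 + 26/33 = 1742/33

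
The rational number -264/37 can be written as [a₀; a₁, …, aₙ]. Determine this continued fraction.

⌊-264/37⌋ = -8, remainder 32
⌊37/32⌋ = 1, remainder 5
⌊32/5⌋ = 6, remainder 2
⌊5/2⌋ = 2, remainder 1
⌊2/1⌋ = 2, remainder 0

[-8; 1, 6, 2, 2]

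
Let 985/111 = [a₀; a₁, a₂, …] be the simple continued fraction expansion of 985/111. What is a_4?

13

985 ÷ 111 → quotient 8, remainder 97
111 ÷ 97 → quotient 1, remainder 14
97 ÷ 14 → quotient 6, remainder 13
14 ÷ 13 → quotient 1, remainder 1
13 ÷ 1 → quotient 13, remainder 0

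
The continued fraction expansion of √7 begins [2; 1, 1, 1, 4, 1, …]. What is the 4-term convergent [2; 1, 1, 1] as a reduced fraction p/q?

8/3

Use the convergent recurrence hₖ = aₖ·hₖ₋₁ + hₖ₋₂ (and likewise for the denominators kₖ):
a_0 = 2: 2/1
a_1 = 1: 3/1
a_2 = 1: 5/2
a_3 = 1: 8/3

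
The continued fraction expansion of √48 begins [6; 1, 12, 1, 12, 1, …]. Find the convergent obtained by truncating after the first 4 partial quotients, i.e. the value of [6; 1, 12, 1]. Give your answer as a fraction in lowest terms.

97/14

Start with 1.
12 + 1/(1/1) = 12 + 1/1 = 13/1
1 + 1/(13/1) = 1 + 1/13 = 14/13
6 + 1/(14/13) = 6 + 13/14 = 97/14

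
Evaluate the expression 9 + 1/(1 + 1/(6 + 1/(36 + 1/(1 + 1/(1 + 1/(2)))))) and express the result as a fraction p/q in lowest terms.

Start with 2.
1 + 1/(2/1) = 1 + 1/2 = 3/2
1 + 1/(3/2) = 1 + 2/3 = 5/3
36 + 1/(5/3) = 36 + 3/5 = 183/5
6 + 1/(183/5) = 6 + 5/183 = 1103/183
1 + 1/(1103/183) = 1 + 183/1103 = 1286/1103
9 + 1/(1286/1103) = 9 + 1103/1286 = 12677/1286

12677/1286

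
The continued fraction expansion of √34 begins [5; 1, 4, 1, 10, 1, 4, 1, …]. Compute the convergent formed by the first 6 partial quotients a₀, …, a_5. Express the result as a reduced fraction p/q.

414/71

Start with 1.
10 + 1/(1/1) = 10 + 1/1 = 11/1
1 + 1/(11/1) = 1 + 1/11 = 12/11
4 + 1/(12/11) = 4 + 11/12 = 59/12
1 + 1/(59/12) = 1 + 12/59 = 71/59
5 + 1/(71/59) = 5 + 59/71 = 414/71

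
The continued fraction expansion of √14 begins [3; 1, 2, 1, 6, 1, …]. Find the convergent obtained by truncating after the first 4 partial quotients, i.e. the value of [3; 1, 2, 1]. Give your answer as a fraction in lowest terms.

Start with 1.
2 + 1/(1/1) = 2 + 1/1 = 3/1
1 + 1/(3/1) = 1 + 1/3 = 4/3
3 + 1/(4/3) = 3 + 3/4 = 15/4

15/4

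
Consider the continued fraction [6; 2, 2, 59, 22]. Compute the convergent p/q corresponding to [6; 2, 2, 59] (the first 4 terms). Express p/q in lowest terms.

a_0 = 6: 6/1
a_1 = 2: 13/2
a_2 = 2: 32/5
a_3 = 59: 1901/297

1901/297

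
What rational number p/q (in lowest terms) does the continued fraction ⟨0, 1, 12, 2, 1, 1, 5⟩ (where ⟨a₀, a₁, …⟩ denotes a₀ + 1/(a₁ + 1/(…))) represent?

347/375

Compute successive convergents:
a_0 = 0: 0/1
a_1 = 1: 1/1
a_2 = 12: 12/13
a_3 = 2: 25/27
a_4 = 1: 37/40
a_5 = 1: 62/67
a_6 = 5: 347/375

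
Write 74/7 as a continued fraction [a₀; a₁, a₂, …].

[10; 1, 1, 3]

74 = 10·7 + 4, so a_0 = 10
7 = 1·4 + 3, so a_1 = 1
4 = 1·3 + 1, so a_2 = 1
3 = 3·1 + 0, so a_3 = 3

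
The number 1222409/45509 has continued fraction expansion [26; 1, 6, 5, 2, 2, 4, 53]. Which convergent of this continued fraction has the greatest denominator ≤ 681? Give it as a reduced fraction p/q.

a_0 = 26: 26/1  (≤ bound)
a_1 = 1: 27/1  (≤ bound)
a_2 = 6: 188/7  (≤ bound)
a_3 = 5: 967/36  (≤ bound)
a_4 = 2: 2122/79  (≤ bound)
a_5 = 2: 5211/194  (≤ bound)
a_6 = 4: 22966/855  (> 681, stop)

5211/194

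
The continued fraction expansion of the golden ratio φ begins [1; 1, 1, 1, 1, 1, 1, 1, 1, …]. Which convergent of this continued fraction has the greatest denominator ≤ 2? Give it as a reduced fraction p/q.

3/2

a_0 = 1: 1/1  (≤ bound)
a_1 = 1: 2/1  (≤ bound)
a_2 = 1: 3/2  (≤ bound)
a_3 = 1: 5/3  (> 2, stop)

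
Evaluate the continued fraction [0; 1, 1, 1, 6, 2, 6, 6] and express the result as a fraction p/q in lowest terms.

1114/1711

a_0 = 0: 0/1
a_1 = 1: 1/1
a_2 = 1: 1/2
a_3 = 1: 2/3
a_4 = 6: 13/20
a_5 = 2: 28/43
a_6 = 6: 181/278
a_7 = 6: 1114/1711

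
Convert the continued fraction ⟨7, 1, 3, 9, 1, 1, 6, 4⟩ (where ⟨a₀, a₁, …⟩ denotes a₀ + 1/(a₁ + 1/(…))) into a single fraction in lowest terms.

16397/2114

Start with 4.
6 + 1/(4/1) = 6 + 1/4 = 25/4
1 + 1/(25/4) = 1 + 4/25 = 29/25
1 + 1/(29/25) = 1 + 25/29 = 54/29
9 + 1/(54/29) = 9 + 29/54 = 515/54
3 + 1/(515/54) = 3 + 54/515 = 1599/515
1 + 1/(1599/515) = 1 + 515/1599 = 2114/1599
7 + 1/(2114/1599) = 7 + 1599/2114 = 16397/2114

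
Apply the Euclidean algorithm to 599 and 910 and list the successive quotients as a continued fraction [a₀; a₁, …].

[0; 1, 1, 1, 12, 1, 1, 11]

⌊599/910⌋ = 0, remainder 599
⌊910/599⌋ = 1, remainder 311
⌊599/311⌋ = 1, remainder 288
⌊311/288⌋ = 1, remainder 23
⌊288/23⌋ = 12, remainder 12
⌊23/12⌋ = 1, remainder 11
⌊12/11⌋ = 1, remainder 1
⌊11/1⌋ = 11, remainder 0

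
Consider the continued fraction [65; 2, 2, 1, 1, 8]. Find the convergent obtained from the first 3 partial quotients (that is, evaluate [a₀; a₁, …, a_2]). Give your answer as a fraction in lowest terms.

327/5

a_0 = 65: 65/1
a_1 = 2: 131/2
a_2 = 2: 327/5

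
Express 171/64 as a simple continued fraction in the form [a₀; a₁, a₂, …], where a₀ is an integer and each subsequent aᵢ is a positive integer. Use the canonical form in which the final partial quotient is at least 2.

[2; 1, 2, 21]

171 = 2·64 + 43, so a_0 = 2
64 = 1·43 + 21, so a_1 = 1
43 = 2·21 + 1, so a_2 = 2
21 = 21·1 + 0, so a_3 = 21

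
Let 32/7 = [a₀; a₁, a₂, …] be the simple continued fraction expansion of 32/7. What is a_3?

3

⌊32/7⌋ = 4, remainder 4
⌊7/4⌋ = 1, remainder 3
⌊4/3⌋ = 1, remainder 1
⌊3/1⌋ = 3, remainder 0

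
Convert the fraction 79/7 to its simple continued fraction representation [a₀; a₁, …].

[11; 3, 2]

Apply division with remainder until the remainder is 0:
⌊79/7⌋ = 11, remainder 2
⌊7/2⌋ = 3, remainder 1
⌊2/1⌋ = 2, remainder 0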